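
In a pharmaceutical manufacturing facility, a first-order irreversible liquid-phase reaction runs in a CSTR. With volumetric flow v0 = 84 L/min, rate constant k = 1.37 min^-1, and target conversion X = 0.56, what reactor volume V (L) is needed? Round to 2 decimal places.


V = v0 * X / (k * (1 - X))
V = 84 * 0.56 / (1.37 * (1 - 0.56))
V = 47.04 / (1.37 * 0.44)
V = 47.04 / 0.6028
V = 78.04 L


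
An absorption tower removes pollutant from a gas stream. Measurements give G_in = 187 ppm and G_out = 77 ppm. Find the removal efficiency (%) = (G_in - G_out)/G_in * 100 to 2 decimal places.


Efficiency = (G_in - G_out) / G_in * 100%
Efficiency = (187 - 77) / 187 * 100
Efficiency = 110 / 187 * 100
Efficiency = 58.82%


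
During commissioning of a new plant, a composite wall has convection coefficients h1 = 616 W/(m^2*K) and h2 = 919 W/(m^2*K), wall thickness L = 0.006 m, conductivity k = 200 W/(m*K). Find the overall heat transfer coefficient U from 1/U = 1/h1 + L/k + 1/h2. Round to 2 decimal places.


1/U = 1/h1 + L/k + 1/h2
1/U = 1/616 + 0.006/200 + 1/919
1/U = 0.0016233766 + 3e-05 + 0.0010881393
1/U = 0.0027415159
U = 364.76 W/(m^2*K)


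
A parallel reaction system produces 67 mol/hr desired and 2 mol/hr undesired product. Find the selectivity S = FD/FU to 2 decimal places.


S = desired product rate / undesired product rate
S = 67 / 2
S = 33.50


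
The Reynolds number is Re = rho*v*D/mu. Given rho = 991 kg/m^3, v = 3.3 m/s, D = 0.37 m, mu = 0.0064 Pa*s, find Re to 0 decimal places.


Re = rho * v * D / mu
Re = 991 * 3.3 * 0.37 / 0.0064
Re = 1210.011 / 0.0064
Re = 189064


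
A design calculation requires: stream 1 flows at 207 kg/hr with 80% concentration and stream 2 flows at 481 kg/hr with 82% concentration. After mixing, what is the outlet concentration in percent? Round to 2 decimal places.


Mass balance on solute: F1*x1 + F2*x2 = F3*x3
F3 = F1 + F2 = 207 + 481 = 688 kg/hr
x3 = (F1*x1 + F2*x2)/F3
x3 = (207*0.8 + 481*0.82) / 688
x3 = 81.40%


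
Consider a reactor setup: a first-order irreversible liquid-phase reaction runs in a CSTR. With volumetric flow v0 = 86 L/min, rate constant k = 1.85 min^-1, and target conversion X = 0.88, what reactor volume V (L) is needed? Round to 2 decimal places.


V = v0 * X / (k * (1 - X))
V = 86 * 0.88 / (1.85 * (1 - 0.88))
V = 75.68 / (1.85 * 0.12)
V = 75.68 / 0.222
V = 340.90 L


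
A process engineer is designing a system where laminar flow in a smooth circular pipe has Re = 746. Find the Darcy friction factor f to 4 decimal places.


f = 64 / Re
f = 64 / 746
f = 0.0858


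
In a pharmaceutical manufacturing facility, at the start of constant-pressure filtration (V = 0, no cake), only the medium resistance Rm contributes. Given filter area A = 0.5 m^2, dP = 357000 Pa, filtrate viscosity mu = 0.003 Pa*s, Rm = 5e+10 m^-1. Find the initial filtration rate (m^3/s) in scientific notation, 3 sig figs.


rate = A * dP / (mu * Rm)
rate = 0.5 * 357000 / (0.003 * 5e+10)
rate = 178500.0 / 1.500e+08
rate = 1.19e-03 m^3/s


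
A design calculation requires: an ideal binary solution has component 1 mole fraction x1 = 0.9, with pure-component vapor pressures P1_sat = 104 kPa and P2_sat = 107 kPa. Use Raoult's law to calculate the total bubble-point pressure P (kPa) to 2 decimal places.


P = x1*P1_sat + x2*P2_sat
x2 = 1 - x1 = 1 - 0.9 = 0.1
P = 0.9*104 + 0.1*107
P = 93.6 + 10.7
P = 104.30 kPa


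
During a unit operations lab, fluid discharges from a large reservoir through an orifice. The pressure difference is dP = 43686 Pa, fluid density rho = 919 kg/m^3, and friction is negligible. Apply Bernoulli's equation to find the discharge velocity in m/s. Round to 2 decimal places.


v = sqrt(2*dP/rho)
v = sqrt(2*43686/919)
v = sqrt(95.072905)
v = 9.75 m/s


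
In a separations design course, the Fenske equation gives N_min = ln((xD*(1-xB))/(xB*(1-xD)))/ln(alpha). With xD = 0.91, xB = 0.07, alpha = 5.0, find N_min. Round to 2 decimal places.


N_min = ln((xD*(1-xB))/(xB*(1-xD))) / ln(alpha)
Numerator inside ln: 0.8463 / 0.0063 = 134.333333
ln(134.333333) = 4.900324
ln(alpha) = ln(5.0) = 1.609438
N_min = 4.900324 / 1.609438 = 3.04


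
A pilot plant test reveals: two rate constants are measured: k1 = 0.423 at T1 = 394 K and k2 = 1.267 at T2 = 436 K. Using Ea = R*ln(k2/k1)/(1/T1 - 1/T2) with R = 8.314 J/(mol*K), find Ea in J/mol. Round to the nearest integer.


Ea = R * ln(k2/k1) / (1/T1 - 1/T2)
ln(k2/k1) = ln(1.267/0.423) = 1.097035
1/T1 - 1/T2 = 1/394 - 1/436 = 0.000244493084
Ea = 8.314 * 1.097035 / 0.000244493084
Ea = 37305 J/mol


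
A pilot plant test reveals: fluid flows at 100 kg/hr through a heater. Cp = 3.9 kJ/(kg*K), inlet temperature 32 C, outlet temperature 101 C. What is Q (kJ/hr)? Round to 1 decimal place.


Q = m_dot * Cp * (T2 - T1)
Q = 100 * 3.9 * (101 - 32)
Q = 100 * 3.9 * 69
Q = 26910.0 kJ/hr


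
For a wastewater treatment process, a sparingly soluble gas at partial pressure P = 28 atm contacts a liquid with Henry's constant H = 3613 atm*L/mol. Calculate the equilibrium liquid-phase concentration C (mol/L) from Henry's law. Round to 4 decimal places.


C = P / H
C = 28 / 3613
C = 0.0077 mol/L


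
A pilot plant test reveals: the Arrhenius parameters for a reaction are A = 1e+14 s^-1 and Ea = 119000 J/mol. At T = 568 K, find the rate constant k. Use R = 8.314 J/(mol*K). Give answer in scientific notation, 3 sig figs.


k = A * exp(-Ea/(R*T))
k = 1e+14 * exp(-119000 / (8.314 * 568))
k = 1e+14 * exp(-25.199307)
k = 1.14e+03


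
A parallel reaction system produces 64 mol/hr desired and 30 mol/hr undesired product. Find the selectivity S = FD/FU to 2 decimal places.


S = desired product rate / undesired product rate
S = 64 / 30
S = 2.13


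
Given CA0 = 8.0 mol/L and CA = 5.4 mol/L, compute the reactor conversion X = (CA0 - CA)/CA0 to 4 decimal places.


X = (CA0 - CA) / CA0
X = (8.0 - 5.4) / 8.0
X = 2.6 / 8.0
X = 0.3250


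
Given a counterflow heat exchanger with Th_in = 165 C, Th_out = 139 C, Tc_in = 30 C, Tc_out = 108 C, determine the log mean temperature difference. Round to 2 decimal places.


dT1 = Th_in - Tc_out = 165 - 108 = 57
dT2 = Th_out - Tc_in = 139 - 30 = 109
LMTD = (dT1 - dT2) / ln(dT1/dT2)
LMTD = (57 - 109) / ln(57/109)
LMTD = 80.21 K


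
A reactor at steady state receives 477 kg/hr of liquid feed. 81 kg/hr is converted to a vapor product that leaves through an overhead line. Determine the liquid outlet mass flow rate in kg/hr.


Steady-state mass balance on the main outlet: F_out = F_in - F_removed
F_out = 477 - 81
F_out = 396 kg/hr


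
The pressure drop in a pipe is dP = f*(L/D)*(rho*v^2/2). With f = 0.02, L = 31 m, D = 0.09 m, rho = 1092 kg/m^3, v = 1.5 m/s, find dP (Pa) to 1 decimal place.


dP = f * (L/D) * (rho*v^2/2)
dP = 0.02 * (31/0.09) * (1092*1.5^2/2)
L/D = 344.44444444
rho*v^2/2 = 1092*2.25/2 = 1228.5
dP = 0.02 * 344.44444444 * 1228.5
dP = 8463.0 Pa


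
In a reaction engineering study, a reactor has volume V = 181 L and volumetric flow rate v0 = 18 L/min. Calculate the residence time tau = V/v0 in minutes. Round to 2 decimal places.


tau = V / v0
tau = 181 / 18
tau = 10.06 min


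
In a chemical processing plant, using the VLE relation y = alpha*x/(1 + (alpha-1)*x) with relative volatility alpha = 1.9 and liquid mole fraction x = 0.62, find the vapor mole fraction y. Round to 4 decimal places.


y = alpha*x / (1 + (alpha-1)*x)
y = 1.9*0.62 / (1 + (1.9-1)*0.62)
y = 1.178 / (1 + 0.558)
y = 1.178 / 1.558
y = 0.7561


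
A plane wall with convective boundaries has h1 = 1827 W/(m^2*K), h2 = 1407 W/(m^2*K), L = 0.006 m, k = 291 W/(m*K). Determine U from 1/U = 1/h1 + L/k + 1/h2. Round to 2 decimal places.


1/U = 1/h1 + L/k + 1/h2
1/U = 1/1827 + 0.006/291 + 1/1407
1/U = 0.0005473454 + 2.06186e-05 + 0.0007107321
1/U = 0.0012786961
U = 782.05 W/(m^2*K)


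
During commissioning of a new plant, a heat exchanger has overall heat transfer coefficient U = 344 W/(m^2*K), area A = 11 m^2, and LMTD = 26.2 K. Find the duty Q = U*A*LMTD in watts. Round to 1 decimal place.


Q = U * A * LMTD
Q = 344 * 11 * 26.2
Q = 99140.8 W


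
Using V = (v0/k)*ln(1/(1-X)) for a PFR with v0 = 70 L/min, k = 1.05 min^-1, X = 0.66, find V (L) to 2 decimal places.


V = (v0/k) * ln(1/(1-X))
V = (70/1.05) * ln(1/(1-0.66))
V = 66.666667 * ln(2.941176)
V = 66.666667 * 1.07881
V = 71.92 L


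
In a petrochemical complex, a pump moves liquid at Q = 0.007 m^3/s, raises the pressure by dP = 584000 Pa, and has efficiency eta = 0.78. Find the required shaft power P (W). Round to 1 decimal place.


P = Q * dP / eta
P = 0.007 * 584000 / 0.78
P = 4088.0 / 0.78
P = 5241.0 W


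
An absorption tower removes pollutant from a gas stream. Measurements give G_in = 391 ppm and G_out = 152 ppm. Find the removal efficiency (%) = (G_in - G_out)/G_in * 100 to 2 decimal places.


Efficiency = (G_in - G_out) / G_in * 100%
Efficiency = (391 - 152) / 391 * 100
Efficiency = 239 / 391 * 100
Efficiency = 61.13%


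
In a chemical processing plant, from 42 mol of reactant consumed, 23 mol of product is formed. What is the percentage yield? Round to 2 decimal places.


Yield = (moles product / moles consumed) * 100%
Yield = (23 / 42) * 100
Yield = 0.5476 * 100
Yield = 54.76%


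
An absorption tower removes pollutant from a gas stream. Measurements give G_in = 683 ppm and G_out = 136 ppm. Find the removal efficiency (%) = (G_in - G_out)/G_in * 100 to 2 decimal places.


Efficiency = (G_in - G_out) / G_in * 100%
Efficiency = (683 - 136) / 683 * 100
Efficiency = 547 / 683 * 100
Efficiency = 80.09%


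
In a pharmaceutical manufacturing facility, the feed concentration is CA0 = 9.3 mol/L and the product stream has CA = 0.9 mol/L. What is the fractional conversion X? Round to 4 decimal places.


X = (CA0 - CA) / CA0
X = (9.3 - 0.9) / 9.3
X = 8.4 / 9.3
X = 0.9032


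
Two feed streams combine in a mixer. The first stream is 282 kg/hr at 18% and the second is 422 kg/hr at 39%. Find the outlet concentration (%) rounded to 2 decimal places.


Mass balance on solute: F1*x1 + F2*x2 = F3*x3
F3 = F1 + F2 = 282 + 422 = 704 kg/hr
x3 = (F1*x1 + F2*x2)/F3
x3 = (282*0.18 + 422*0.39) / 704
x3 = 30.59%


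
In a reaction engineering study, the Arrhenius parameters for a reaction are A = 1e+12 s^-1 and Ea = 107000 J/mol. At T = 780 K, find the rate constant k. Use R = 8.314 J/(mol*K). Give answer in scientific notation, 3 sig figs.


k = A * exp(-Ea/(R*T))
k = 1e+12 * exp(-107000 / (8.314 * 780))
k = 1e+12 * exp(-16.499818)
k = 6.83e+04


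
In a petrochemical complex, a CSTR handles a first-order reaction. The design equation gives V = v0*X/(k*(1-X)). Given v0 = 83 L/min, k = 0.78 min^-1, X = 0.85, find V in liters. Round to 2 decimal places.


V = v0 * X / (k * (1 - X))
V = 83 * 0.85 / (0.78 * (1 - 0.85))
V = 70.55 / (0.78 * 0.15)
V = 70.55 / 0.117
V = 602.99 L


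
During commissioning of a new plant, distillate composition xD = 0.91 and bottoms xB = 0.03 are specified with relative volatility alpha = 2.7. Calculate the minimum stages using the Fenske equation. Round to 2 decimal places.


N_min = ln((xD*(1-xB))/(xB*(1-xD))) / ln(alpha)
Numerator inside ln: 0.8827 / 0.0027 = 326.925926
ln(326.925926) = 5.789734
ln(alpha) = ln(2.7) = 0.993252
N_min = 5.789734 / 0.993252 = 5.83


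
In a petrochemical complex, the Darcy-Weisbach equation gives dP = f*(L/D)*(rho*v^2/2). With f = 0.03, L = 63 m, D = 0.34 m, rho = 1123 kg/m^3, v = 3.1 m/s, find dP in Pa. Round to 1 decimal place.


dP = f * (L/D) * (rho*v^2/2)
dP = 0.03 * (63/0.34) * (1123*3.1^2/2)
L/D = 185.29411765
rho*v^2/2 = 1123*9.61/2 = 5396.015
dP = 0.03 * 185.29411765 * 5396.015
dP = 29995.5 Pa


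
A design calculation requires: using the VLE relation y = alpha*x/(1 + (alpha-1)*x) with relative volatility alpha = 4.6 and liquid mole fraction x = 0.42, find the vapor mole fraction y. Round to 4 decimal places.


y = alpha*x / (1 + (alpha-1)*x)
y = 4.6*0.42 / (1 + (4.6-1)*0.42)
y = 1.932 / (1 + 1.512)
y = 1.932 / 2.512
y = 0.7691


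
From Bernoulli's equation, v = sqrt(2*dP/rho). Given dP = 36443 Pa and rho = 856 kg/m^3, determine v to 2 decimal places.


v = sqrt(2*dP/rho)
v = sqrt(2*36443/856)
v = sqrt(85.147196)
v = 9.23 m/s


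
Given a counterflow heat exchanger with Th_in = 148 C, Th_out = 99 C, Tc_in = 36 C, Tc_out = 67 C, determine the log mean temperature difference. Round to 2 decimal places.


dT1 = Th_in - Tc_out = 148 - 67 = 81
dT2 = Th_out - Tc_in = 99 - 36 = 63
LMTD = (dT1 - dT2) / ln(dT1/dT2)
LMTD = (81 - 63) / ln(81/63)
LMTD = 71.62 K


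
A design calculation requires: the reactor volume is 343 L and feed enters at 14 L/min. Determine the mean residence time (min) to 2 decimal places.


tau = V / v0
tau = 343 / 14
tau = 24.50 min


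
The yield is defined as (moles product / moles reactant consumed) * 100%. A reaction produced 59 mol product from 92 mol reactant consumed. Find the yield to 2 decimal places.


Yield = (moles product / moles consumed) * 100%
Yield = (59 / 92) * 100
Yield = 0.6413 * 100
Yield = 64.13%


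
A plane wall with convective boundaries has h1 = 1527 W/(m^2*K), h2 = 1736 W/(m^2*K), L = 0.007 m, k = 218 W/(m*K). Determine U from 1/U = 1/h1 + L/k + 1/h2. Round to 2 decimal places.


1/U = 1/h1 + L/k + 1/h2
1/U = 1/1527 + 0.007/218 + 1/1736
1/U = 0.0006548788 + 3.21101e-05 + 0.0005760369
1/U = 0.0012630258
U = 791.75 W/(m^2*K)


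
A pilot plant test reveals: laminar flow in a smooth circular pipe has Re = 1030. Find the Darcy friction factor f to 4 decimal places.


f = 64 / Re
f = 64 / 1030
f = 0.0621


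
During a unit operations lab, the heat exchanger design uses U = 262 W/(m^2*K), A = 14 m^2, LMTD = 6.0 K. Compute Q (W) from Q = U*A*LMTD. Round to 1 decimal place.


Q = U * A * LMTD
Q = 262 * 14 * 6.0
Q = 22008.0 W


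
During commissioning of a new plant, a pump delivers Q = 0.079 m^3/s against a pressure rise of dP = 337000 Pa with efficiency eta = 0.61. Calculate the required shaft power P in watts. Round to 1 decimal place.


P = Q * dP / eta
P = 0.079 * 337000 / 0.61
P = 26623.0 / 0.61
P = 43644.3 W


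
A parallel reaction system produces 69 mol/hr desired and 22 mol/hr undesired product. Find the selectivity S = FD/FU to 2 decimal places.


S = desired product rate / undesired product rate
S = 69 / 22
S = 3.14


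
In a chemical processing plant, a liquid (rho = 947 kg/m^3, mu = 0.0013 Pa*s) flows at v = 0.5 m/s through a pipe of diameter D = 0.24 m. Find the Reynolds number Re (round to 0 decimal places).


Re = rho * v * D / mu
Re = 947 * 0.5 * 0.24 / 0.0013
Re = 113.64 / 0.0013
Re = 87415


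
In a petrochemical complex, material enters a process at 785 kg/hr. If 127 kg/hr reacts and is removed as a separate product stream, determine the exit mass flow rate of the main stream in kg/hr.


Steady-state mass balance on the main outlet: F_out = F_in - F_removed
F_out = 785 - 127
F_out = 658 kg/hr


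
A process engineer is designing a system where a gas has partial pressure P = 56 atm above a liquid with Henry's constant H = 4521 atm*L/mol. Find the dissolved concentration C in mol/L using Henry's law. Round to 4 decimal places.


C = P / H
C = 56 / 4521
C = 0.0124 mol/L


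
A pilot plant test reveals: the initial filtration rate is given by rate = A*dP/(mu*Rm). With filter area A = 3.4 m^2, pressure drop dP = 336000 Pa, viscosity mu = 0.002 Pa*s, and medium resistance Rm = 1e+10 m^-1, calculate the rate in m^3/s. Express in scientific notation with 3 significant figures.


rate = A * dP / (mu * Rm)
rate = 3.4 * 336000 / (0.002 * 1e+10)
rate = 1142400.0 / 2.000e+07
rate = 5.71e-02 m^3/s


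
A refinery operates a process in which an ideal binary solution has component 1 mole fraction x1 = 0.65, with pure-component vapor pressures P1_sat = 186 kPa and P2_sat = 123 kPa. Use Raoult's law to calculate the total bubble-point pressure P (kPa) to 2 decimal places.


P = x1*P1_sat + x2*P2_sat
x2 = 1 - x1 = 1 - 0.65 = 0.35
P = 0.65*186 + 0.35*123
P = 120.9 + 43.05
P = 163.95 kPa


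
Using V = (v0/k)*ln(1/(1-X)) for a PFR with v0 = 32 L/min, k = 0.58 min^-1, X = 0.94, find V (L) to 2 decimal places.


V = (v0/k) * ln(1/(1-X))
V = (32/0.58) * ln(1/(1-0.94))
V = 55.172414 * ln(16.666667)
V = 55.172414 * 2.813411
V = 155.22 L


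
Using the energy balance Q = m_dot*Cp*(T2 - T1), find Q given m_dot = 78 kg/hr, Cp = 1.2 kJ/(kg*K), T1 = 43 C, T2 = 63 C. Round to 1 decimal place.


Q = m_dot * Cp * (T2 - T1)
Q = 78 * 1.2 * (63 - 43)
Q = 78 * 1.2 * 20
Q = 1872.0 kJ/hr


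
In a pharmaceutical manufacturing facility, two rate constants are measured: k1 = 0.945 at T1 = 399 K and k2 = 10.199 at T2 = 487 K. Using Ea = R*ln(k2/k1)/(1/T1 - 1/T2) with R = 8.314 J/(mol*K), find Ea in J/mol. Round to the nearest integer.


Ea = R * ln(k2/k1) / (1/T1 - 1/T2)
ln(k2/k1) = ln(10.199/0.945) = 2.37886
1/T1 - 1/T2 = 1/399 - 1/487 = 0.000452877574
Ea = 8.314 * 2.37886 / 0.000452877574
Ea = 43671 J/mol


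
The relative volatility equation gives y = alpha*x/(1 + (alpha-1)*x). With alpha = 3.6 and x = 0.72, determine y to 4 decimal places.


y = alpha*x / (1 + (alpha-1)*x)
y = 3.6*0.72 / (1 + (3.6-1)*0.72)
y = 2.592 / (1 + 1.872)
y = 2.592 / 2.872
y = 0.9025


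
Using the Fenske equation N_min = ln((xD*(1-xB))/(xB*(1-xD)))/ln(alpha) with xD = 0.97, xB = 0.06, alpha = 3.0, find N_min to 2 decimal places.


N_min = ln((xD*(1-xB))/(xB*(1-xD))) / ln(alpha)
Numerator inside ln: 0.9118 / 0.0018 = 506.555556
ln(506.555556) = 6.227634
ln(alpha) = ln(3.0) = 1.098612
N_min = 6.227634 / 1.098612 = 5.67


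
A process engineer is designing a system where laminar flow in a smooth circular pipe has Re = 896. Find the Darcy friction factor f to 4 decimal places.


f = 64 / Re
f = 64 / 896
f = 0.0714


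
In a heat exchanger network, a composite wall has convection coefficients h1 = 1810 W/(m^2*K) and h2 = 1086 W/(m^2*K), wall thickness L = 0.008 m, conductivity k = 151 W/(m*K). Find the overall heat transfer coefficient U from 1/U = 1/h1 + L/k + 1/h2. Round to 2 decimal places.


1/U = 1/h1 + L/k + 1/h2
1/U = 1/1810 + 0.008/151 + 1/1086
1/U = 0.0005524862 + 5.29801e-05 + 0.0009208103
1/U = 0.0015262766
U = 655.19 W/(m^2*K)


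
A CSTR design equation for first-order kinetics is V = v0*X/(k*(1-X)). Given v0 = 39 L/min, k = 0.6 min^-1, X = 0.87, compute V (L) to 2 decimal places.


V = v0 * X / (k * (1 - X))
V = 39 * 0.87 / (0.6 * (1 - 0.87))
V = 33.93 / (0.6 * 0.13)
V = 33.93 / 0.078
V = 435.00 L


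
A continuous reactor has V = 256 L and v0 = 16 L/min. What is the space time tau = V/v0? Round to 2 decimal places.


tau = V / v0
tau = 256 / 16
tau = 16.00 min


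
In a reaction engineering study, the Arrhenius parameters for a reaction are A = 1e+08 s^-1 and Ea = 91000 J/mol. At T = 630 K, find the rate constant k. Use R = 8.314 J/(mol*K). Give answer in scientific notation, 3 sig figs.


k = A * exp(-Ea/(R*T))
k = 1e+08 * exp(-91000 / (8.314 * 630))
k = 1e+08 * exp(-17.37364)
k = 2.85e+00


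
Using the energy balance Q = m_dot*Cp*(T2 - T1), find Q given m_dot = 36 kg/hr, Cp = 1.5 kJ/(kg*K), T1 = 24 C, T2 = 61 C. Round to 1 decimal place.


Q = m_dot * Cp * (T2 - T1)
Q = 36 * 1.5 * (61 - 24)
Q = 36 * 1.5 * 37
Q = 1998.0 kJ/hr


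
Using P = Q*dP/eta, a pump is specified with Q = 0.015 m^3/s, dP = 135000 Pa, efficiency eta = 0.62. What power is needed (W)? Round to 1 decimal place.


P = Q * dP / eta
P = 0.015 * 135000 / 0.62
P = 2025.0 / 0.62
P = 3266.1 W


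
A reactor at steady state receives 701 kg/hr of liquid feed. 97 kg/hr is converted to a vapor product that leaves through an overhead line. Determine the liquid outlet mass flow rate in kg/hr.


Steady-state mass balance on the main outlet: F_out = F_in - F_removed
F_out = 701 - 97
F_out = 604 kg/hr


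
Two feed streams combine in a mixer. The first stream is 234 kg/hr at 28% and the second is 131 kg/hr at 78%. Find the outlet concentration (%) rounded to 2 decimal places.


Mass balance on solute: F1*x1 + F2*x2 = F3*x3
F3 = F1 + F2 = 234 + 131 = 365 kg/hr
x3 = (F1*x1 + F2*x2)/F3
x3 = (234*0.28 + 131*0.78) / 365
x3 = 45.95%


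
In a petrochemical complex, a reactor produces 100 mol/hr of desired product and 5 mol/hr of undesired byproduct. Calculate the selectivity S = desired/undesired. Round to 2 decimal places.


S = desired product rate / undesired product rate
S = 100 / 5
S = 20.00


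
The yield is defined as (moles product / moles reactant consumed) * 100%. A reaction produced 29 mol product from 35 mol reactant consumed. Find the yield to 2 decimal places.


Yield = (moles product / moles consumed) * 100%
Yield = (29 / 35) * 100
Yield = 0.8286 * 100
Yield = 82.86%


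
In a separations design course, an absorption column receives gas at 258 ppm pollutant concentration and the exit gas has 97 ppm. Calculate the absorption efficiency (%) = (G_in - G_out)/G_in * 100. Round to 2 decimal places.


Efficiency = (G_in - G_out) / G_in * 100%
Efficiency = (258 - 97) / 258 * 100
Efficiency = 161 / 258 * 100
Efficiency = 62.40%


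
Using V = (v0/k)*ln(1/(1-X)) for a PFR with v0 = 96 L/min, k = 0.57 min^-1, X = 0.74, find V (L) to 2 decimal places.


V = (v0/k) * ln(1/(1-X))
V = (96/0.57) * ln(1/(1-0.74))
V = 168.421053 * ln(3.846154)
V = 168.421053 * 1.347074
V = 226.88 L


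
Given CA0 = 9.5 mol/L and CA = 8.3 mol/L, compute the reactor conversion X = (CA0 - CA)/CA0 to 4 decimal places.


X = (CA0 - CA) / CA0
X = (9.5 - 8.3) / 9.5
X = 1.2 / 9.5
X = 0.1263


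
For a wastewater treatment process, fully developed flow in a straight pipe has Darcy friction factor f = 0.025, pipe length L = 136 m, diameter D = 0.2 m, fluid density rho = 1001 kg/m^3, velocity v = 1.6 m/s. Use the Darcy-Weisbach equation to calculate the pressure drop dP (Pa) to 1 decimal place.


dP = f * (L/D) * (rho*v^2/2)
dP = 0.025 * (136/0.2) * (1001*1.6^2/2)
L/D = 680.0
rho*v^2/2 = 1001*2.56/2 = 1281.28
dP = 0.025 * 680.0 * 1281.28
dP = 21781.8 Pa


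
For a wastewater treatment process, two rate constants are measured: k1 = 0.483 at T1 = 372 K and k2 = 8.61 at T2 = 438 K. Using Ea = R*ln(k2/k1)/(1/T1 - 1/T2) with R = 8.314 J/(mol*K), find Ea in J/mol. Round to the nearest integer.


Ea = R * ln(k2/k1) / (1/T1 - 1/T2)
ln(k2/k1) = ln(8.61/0.483) = 2.8806629
1/T1 - 1/T2 = 1/372 - 1/438 = 0.00040506702
Ea = 8.314 * 2.8806629 / 0.00040506702
Ea = 59126 J/mol


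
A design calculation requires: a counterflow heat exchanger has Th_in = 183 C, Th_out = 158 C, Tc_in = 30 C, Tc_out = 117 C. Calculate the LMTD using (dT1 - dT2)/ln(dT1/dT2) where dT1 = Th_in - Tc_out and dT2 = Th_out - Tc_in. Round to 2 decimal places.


dT1 = Th_in - Tc_out = 183 - 117 = 66
dT2 = Th_out - Tc_in = 158 - 30 = 128
LMTD = (dT1 - dT2) / ln(dT1/dT2)
LMTD = (66 - 128) / ln(66/128)
LMTD = 93.60 K


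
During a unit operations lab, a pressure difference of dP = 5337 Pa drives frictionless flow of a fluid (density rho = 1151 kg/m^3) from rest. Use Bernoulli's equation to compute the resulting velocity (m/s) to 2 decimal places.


v = sqrt(2*dP/rho)
v = sqrt(2*5337/1151)
v = sqrt(9.273675)
v = 3.05 m/s


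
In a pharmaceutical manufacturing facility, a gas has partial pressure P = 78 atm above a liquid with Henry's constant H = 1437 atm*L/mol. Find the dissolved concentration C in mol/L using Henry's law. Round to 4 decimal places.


C = P / H
C = 78 / 1437
C = 0.0543 mol/L


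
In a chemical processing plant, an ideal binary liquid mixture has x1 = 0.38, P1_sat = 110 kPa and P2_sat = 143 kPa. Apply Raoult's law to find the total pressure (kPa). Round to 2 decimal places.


P = x1*P1_sat + x2*P2_sat
x2 = 1 - x1 = 1 - 0.38 = 0.62
P = 0.38*110 + 0.62*143
P = 41.8 + 88.66
P = 130.46 kPa


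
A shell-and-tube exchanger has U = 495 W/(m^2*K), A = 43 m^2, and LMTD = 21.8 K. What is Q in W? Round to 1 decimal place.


Q = U * A * LMTD
Q = 495 * 43 * 21.8
Q = 464013.0 W


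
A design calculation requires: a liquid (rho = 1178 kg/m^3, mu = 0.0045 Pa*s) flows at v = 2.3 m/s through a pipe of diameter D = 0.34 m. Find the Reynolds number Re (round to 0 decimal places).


Re = rho * v * D / mu
Re = 1178 * 2.3 * 0.34 / 0.0045
Re = 921.196 / 0.0045
Re = 204710


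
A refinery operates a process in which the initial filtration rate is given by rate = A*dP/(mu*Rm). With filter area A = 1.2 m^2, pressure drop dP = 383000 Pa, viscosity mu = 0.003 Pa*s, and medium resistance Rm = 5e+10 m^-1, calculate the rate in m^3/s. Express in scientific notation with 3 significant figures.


rate = A * dP / (mu * Rm)
rate = 1.2 * 383000 / (0.003 * 5e+10)
rate = 459600.0 / 1.500e+08
rate = 3.06e-03 m^3/s


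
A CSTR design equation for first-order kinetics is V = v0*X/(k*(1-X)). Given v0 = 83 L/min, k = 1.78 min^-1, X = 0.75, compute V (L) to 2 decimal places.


V = v0 * X / (k * (1 - X))
V = 83 * 0.75 / (1.78 * (1 - 0.75))
V = 62.25 / (1.78 * 0.25)
V = 62.25 / 0.445
V = 139.89 L


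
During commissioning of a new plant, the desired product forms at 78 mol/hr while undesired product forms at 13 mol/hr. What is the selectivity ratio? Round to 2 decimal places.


S = desired product rate / undesired product rate
S = 78 / 13
S = 6.00


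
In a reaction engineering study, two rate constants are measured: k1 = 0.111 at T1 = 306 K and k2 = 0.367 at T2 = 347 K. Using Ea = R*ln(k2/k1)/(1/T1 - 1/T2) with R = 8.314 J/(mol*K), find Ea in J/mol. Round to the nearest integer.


Ea = R * ln(k2/k1) / (1/T1 - 1/T2)
ln(k2/k1) = ln(0.367/0.111) = 1.1958316
1/T1 - 1/T2 = 1/306 - 1/347 = 0.000386129476
Ea = 8.314 * 1.1958316 / 0.000386129476
Ea = 25748 J/mol


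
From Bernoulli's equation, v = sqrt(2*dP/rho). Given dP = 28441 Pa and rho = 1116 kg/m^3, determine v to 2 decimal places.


v = sqrt(2*dP/rho)
v = sqrt(2*28441/1116)
v = sqrt(50.969534)
v = 7.14 m/s


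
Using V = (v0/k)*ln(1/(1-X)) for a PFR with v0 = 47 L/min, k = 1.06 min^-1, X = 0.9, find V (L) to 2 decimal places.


V = (v0/k) * ln(1/(1-X))
V = (47/1.06) * ln(1/(1-0.9))
V = 44.339623 * ln(10.0)
V = 44.339623 * 2.302585
V = 102.10 L


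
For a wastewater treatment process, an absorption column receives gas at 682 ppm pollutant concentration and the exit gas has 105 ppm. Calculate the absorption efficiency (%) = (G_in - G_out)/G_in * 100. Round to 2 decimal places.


Efficiency = (G_in - G_out) / G_in * 100%
Efficiency = (682 - 105) / 682 * 100
Efficiency = 577 / 682 * 100
Efficiency = 84.60%


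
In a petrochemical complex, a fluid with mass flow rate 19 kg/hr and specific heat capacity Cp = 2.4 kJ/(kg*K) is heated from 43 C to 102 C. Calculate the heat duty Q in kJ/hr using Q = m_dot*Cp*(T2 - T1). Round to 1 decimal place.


Q = m_dot * Cp * (T2 - T1)
Q = 19 * 2.4 * (102 - 43)
Q = 19 * 2.4 * 59
Q = 2690.4 kJ/hr


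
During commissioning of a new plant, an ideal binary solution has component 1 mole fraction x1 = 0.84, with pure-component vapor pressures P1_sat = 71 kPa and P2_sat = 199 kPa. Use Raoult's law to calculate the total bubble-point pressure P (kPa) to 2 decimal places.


P = x1*P1_sat + x2*P2_sat
x2 = 1 - x1 = 1 - 0.84 = 0.16
P = 0.84*71 + 0.16*199
P = 59.64 + 31.84
P = 91.48 kPa


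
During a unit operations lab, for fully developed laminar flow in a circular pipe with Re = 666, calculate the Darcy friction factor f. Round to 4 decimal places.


f = 64 / Re
f = 64 / 666
f = 0.0961


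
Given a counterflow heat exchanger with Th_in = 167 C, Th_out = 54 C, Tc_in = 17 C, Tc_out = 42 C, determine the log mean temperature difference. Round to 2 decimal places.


dT1 = Th_in - Tc_out = 167 - 42 = 125
dT2 = Th_out - Tc_in = 54 - 17 = 37
LMTD = (dT1 - dT2) / ln(dT1/dT2)
LMTD = (125 - 37) / ln(125/37)
LMTD = 72.29 K


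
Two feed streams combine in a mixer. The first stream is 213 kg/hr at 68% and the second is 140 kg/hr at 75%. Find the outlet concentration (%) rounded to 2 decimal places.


Mass balance on solute: F1*x1 + F2*x2 = F3*x3
F3 = F1 + F2 = 213 + 140 = 353 kg/hr
x3 = (F1*x1 + F2*x2)/F3
x3 = (213*0.68 + 140*0.75) / 353
x3 = 70.78%


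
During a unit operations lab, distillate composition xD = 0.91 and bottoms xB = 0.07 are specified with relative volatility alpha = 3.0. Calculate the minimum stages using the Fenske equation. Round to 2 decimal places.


N_min = ln((xD*(1-xB))/(xB*(1-xD))) / ln(alpha)
Numerator inside ln: 0.8463 / 0.0063 = 134.333333
ln(134.333333) = 4.900324
ln(alpha) = ln(3.0) = 1.098612
N_min = 4.900324 / 1.098612 = 4.46


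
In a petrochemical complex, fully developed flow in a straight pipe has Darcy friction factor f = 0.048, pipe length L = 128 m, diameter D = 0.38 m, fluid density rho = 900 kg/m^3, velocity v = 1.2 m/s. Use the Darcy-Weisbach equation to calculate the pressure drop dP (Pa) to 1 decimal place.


dP = f * (L/D) * (rho*v^2/2)
dP = 0.048 * (128/0.38) * (900*1.2^2/2)
L/D = 336.84210526
rho*v^2/2 = 900*1.44/2 = 648.0
dP = 0.048 * 336.84210526 * 648.0
dP = 10477.1 Pa


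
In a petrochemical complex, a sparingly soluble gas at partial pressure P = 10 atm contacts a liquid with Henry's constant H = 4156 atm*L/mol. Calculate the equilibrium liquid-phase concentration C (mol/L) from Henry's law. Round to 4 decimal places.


C = P / H
C = 10 / 4156
C = 0.0024 mol/L


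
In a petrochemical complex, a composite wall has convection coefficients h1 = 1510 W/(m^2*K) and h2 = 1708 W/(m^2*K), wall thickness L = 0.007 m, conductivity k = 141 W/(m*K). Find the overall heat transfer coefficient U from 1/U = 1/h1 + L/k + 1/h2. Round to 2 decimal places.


1/U = 1/h1 + L/k + 1/h2
1/U = 1/1510 + 0.007/141 + 1/1708
1/U = 0.0006622517 + 4.96454e-05 + 0.0005854801
1/U = 0.0012973772
U = 770.79 W/(m^2*K)


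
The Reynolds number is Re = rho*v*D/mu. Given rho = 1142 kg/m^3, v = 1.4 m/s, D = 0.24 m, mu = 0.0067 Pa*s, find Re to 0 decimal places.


Re = rho * v * D / mu
Re = 1142 * 1.4 * 0.24 / 0.0067
Re = 383.712 / 0.0067
Re = 57270


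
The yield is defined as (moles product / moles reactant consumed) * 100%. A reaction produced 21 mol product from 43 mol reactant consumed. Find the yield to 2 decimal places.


Yield = (moles product / moles consumed) * 100%
Yield = (21 / 43) * 100
Yield = 0.4884 * 100
Yield = 48.84%


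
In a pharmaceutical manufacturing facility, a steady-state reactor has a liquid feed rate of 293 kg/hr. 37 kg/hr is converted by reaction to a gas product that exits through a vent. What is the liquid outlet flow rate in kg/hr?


Steady-state mass balance on the main outlet: F_out = F_in - F_removed
F_out = 293 - 37
F_out = 256 kg/hr


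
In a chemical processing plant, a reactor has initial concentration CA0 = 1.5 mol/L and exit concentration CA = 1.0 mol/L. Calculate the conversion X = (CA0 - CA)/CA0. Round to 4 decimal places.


X = (CA0 - CA) / CA0
X = (1.5 - 1.0) / 1.5
X = 0.5 / 1.5
X = 0.3333


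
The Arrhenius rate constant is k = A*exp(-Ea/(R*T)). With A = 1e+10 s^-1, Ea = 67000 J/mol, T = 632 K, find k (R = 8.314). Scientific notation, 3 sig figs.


k = A * exp(-Ea/(R*T))
k = 1e+10 * exp(-67000 / (8.314 * 632))
k = 1e+10 * exp(-12.751102)
k = 2.90e+04


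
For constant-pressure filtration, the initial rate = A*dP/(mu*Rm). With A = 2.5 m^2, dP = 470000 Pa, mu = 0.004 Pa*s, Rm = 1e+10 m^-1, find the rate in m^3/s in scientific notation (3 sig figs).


rate = A * dP / (mu * Rm)
rate = 2.5 * 470000 / (0.004 * 1e+10)
rate = 1175000.0 / 4.000e+07
rate = 2.94e-02 m^3/s


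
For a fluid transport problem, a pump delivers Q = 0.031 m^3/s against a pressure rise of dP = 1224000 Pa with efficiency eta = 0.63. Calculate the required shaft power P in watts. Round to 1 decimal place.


P = Q * dP / eta
P = 0.031 * 1224000 / 0.63
P = 37944.0 / 0.63
P = 60228.6 W


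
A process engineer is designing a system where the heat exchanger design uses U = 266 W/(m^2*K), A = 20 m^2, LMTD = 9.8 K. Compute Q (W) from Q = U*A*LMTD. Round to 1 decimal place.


Q = U * A * LMTD
Q = 266 * 20 * 9.8
Q = 52136.0 W


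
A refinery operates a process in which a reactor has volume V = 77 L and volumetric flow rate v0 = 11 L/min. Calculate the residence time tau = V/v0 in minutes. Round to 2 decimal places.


tau = V / v0
tau = 77 / 11
tau = 7.00 min


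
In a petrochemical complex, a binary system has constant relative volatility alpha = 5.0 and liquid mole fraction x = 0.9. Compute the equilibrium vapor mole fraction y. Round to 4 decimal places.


y = alpha*x / (1 + (alpha-1)*x)
y = 5.0*0.9 / (1 + (5.0-1)*0.9)
y = 4.5 / (1 + 3.6)
y = 4.5 / 4.6
y = 0.9783


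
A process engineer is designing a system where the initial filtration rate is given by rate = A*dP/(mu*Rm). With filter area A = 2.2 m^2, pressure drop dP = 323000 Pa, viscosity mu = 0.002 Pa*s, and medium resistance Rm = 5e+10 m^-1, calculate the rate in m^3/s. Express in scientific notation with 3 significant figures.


rate = A * dP / (mu * Rm)
rate = 2.2 * 323000 / (0.002 * 5e+10)
rate = 710600.0 / 1.000e+08
rate = 7.11e-03 m^3/s


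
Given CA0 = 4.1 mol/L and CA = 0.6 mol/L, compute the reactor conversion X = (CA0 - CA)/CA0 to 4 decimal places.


X = (CA0 - CA) / CA0
X = (4.1 - 0.6) / 4.1
X = 3.5 / 4.1
X = 0.8537


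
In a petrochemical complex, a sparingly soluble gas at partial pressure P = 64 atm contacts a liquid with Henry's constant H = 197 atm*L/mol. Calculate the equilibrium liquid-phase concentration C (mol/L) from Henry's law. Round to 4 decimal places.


C = P / H
C = 64 / 197
C = 0.3249 mol/L


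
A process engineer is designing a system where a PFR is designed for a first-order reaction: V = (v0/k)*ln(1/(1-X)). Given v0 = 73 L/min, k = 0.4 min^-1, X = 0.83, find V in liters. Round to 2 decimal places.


V = (v0/k) * ln(1/(1-X))
V = (73/0.4) * ln(1/(1-0.83))
V = 182.5 * ln(5.882353)
V = 182.5 * 1.771957
V = 323.38 L


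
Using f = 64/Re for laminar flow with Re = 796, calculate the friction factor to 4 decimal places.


f = 64 / Re
f = 64 / 796
f = 0.0804


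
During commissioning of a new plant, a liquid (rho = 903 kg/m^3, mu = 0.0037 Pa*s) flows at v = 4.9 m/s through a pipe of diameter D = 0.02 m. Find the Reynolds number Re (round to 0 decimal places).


Re = rho * v * D / mu
Re = 903 * 4.9 * 0.02 / 0.0037
Re = 88.494 / 0.0037
Re = 23917


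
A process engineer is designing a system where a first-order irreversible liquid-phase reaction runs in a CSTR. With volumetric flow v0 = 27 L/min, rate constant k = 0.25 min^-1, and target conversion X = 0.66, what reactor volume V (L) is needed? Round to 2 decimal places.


V = v0 * X / (k * (1 - X))
V = 27 * 0.66 / (0.25 * (1 - 0.66))
V = 17.82 / (0.25 * 0.34)
V = 17.82 / 0.085
V = 209.65 L


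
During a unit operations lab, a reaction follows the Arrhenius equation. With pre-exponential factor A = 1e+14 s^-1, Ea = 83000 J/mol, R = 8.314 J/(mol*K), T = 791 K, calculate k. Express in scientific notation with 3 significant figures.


k = A * exp(-Ea/(R*T))
k = 1e+14 * exp(-83000 / (8.314 * 791))
k = 1e+14 * exp(-12.620937)
k = 3.30e+08


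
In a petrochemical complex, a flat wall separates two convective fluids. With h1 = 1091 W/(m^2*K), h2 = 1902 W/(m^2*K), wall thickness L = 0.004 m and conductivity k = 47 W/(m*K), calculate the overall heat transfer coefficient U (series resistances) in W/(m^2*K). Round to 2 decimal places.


1/U = 1/h1 + L/k + 1/h2
1/U = 1/1091 + 0.004/47 + 1/1902
1/U = 0.0009165903 + 8.51064e-05 + 0.0005257624
1/U = 0.0015274591
U = 654.68 W/(m^2*K)


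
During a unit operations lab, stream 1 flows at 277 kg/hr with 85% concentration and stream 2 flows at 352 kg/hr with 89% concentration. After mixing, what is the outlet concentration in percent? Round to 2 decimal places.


Mass balance on solute: F1*x1 + F2*x2 = F3*x3
F3 = F1 + F2 = 277 + 352 = 629 kg/hr
x3 = (F1*x1 + F2*x2)/F3
x3 = (277*0.85 + 352*0.89) / 629
x3 = 87.24%


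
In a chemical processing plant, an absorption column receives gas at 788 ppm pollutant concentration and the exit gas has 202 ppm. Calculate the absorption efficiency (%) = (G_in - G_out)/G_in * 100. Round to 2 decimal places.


Efficiency = (G_in - G_out) / G_in * 100%
Efficiency = (788 - 202) / 788 * 100
Efficiency = 586 / 788 * 100
Efficiency = 74.37%


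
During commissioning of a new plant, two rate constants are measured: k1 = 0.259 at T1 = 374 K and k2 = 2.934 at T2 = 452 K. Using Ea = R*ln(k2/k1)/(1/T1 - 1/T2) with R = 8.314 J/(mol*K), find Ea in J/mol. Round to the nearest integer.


Ea = R * ln(k2/k1) / (1/T1 - 1/T2)
ln(k2/k1) = ln(2.934/0.259) = 2.4272939
1/T1 - 1/T2 = 1/374 - 1/452 = 0.000461407411
Ea = 8.314 * 2.4272939 / 0.000461407411
Ea = 43737 J/mol


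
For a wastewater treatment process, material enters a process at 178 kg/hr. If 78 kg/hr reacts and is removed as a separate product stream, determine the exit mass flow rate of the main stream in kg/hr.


Steady-state mass balance on the main outlet: F_out = F_in - F_removed
F_out = 178 - 78
F_out = 100 kg/hr


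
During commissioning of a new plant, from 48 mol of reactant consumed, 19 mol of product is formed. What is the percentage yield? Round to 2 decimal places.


Yield = (moles product / moles consumed) * 100%
Yield = (19 / 48) * 100
Yield = 0.3958 * 100
Yield = 39.58%


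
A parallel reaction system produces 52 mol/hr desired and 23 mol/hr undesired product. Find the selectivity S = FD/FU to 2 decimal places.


S = desired product rate / undesired product rate
S = 52 / 23
S = 2.26


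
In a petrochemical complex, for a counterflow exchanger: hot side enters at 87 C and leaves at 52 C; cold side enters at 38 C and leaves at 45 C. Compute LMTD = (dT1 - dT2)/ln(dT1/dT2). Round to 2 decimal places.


dT1 = Th_in - Tc_out = 87 - 45 = 42
dT2 = Th_out - Tc_in = 52 - 38 = 14
LMTD = (dT1 - dT2) / ln(dT1/dT2)
LMTD = (42 - 14) / ln(42/14)
LMTD = 25.49 K


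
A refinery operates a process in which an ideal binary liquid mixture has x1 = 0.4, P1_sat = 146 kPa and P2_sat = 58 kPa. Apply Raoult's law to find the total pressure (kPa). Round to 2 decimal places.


P = x1*P1_sat + x2*P2_sat
x2 = 1 - x1 = 1 - 0.4 = 0.6
P = 0.4*146 + 0.6*58
P = 58.4 + 34.8
P = 93.20 kPa


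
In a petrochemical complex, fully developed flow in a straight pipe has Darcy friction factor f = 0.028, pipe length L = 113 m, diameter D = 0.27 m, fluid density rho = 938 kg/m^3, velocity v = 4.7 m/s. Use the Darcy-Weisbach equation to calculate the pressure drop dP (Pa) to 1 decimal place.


dP = f * (L/D) * (rho*v^2/2)
dP = 0.028 * (113/0.27) * (938*4.7^2/2)
L/D = 418.51851852
rho*v^2/2 = 938*22.09/2 = 10360.21
dP = 0.028 * 418.51851852 * 10360.21
dP = 121406.3 Pa


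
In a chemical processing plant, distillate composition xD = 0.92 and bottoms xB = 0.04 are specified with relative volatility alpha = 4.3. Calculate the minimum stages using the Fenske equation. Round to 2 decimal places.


N_min = ln((xD*(1-xB))/(xB*(1-xD))) / ln(alpha)
Numerator inside ln: 0.8832 / 0.0032 = 276.0
ln(276.0) = 5.620401
ln(alpha) = ln(4.3) = 1.458615
N_min = 5.620401 / 1.458615 = 3.85


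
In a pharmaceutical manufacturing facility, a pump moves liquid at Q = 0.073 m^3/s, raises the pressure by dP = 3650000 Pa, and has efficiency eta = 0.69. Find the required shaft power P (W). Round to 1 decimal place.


P = Q * dP / eta
P = 0.073 * 3650000 / 0.69
P = 266450.0 / 0.69
P = 386159.4 W


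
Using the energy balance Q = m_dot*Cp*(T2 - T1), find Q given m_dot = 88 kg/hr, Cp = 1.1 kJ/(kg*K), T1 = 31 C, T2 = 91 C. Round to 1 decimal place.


Q = m_dot * Cp * (T2 - T1)
Q = 88 * 1.1 * (91 - 31)
Q = 88 * 1.1 * 60
Q = 5808.0 kJ/hr


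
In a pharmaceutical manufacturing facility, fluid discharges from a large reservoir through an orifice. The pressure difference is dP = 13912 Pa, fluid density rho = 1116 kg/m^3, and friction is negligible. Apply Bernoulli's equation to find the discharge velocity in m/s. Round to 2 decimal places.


v = sqrt(2*dP/rho)
v = sqrt(2*13912/1116)
v = sqrt(24.9319)
v = 4.99 m/s
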